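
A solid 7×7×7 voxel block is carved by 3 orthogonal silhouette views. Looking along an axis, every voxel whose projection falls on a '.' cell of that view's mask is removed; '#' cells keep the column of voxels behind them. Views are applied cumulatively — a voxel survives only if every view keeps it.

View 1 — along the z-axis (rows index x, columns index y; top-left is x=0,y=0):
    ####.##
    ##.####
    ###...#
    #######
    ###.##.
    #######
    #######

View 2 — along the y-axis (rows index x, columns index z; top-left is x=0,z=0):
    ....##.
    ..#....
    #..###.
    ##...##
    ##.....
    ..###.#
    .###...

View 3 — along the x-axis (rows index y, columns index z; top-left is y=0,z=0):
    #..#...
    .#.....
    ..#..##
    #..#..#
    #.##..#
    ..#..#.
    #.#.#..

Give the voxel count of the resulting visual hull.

|visual hull| = 43

initial block: 7^3 = 343
[1] z-view keeps 42 columns → grid now 294
[2] y-view keeps 20 columns → grid now 121
[3] x-view keeps 18 columns → grid now 43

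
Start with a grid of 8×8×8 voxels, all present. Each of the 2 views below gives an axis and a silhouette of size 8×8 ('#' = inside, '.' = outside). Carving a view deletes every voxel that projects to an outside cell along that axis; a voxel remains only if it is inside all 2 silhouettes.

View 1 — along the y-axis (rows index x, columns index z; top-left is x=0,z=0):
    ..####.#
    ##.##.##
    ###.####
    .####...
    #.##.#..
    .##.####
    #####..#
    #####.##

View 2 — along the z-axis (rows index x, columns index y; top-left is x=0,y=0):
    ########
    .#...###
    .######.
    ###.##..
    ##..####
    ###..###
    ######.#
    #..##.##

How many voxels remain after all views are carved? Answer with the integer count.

initial block: 8^3 = 512
step 1: project along y, AND mask (45/64) → |grid| = 360
step 2: project along z, AND mask (47/64) → |grid| = 263

remaining voxels: 263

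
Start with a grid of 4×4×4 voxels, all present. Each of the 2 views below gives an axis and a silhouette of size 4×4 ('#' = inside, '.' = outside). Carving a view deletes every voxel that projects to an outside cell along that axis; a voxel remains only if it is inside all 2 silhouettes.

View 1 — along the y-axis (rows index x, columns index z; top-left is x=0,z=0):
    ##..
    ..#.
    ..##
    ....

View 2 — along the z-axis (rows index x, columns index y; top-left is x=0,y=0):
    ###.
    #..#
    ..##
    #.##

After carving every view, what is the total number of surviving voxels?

initial block: 4^3 = 64
V1 y: intersect with XZ mask (5 set) -- 20 left
V2 z: intersect with XY mask (10 set) -- 12 left

12 voxels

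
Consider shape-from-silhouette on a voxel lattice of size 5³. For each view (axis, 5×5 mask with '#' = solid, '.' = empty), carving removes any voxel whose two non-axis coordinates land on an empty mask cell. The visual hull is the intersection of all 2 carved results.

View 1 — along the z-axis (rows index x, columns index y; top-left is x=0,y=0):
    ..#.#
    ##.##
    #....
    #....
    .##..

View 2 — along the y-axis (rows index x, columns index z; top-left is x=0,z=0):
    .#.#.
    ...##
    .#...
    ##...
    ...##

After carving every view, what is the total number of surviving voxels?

start: 5×5×5 = 125 voxels
carve view 1 (along z, XY-mask fill 10/25): 50 voxels remain
carve view 2 (along y, XZ-mask fill 9/25): 19 voxels remain

voxel count = 19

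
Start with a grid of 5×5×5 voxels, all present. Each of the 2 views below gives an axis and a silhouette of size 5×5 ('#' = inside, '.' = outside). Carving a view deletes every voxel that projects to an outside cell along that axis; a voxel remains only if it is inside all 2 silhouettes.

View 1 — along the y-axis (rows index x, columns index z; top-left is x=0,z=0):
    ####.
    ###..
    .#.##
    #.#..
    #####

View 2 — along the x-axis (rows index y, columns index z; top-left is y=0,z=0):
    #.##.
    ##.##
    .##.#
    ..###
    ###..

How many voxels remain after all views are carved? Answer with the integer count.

voxel count = 55

start: 5×5×5 = 125 voxels
after view 1 [y-axis, 17 of 25 cells solid] → remaining = 85
after view 2 [x-axis, 16 of 25 cells solid] → remaining = 55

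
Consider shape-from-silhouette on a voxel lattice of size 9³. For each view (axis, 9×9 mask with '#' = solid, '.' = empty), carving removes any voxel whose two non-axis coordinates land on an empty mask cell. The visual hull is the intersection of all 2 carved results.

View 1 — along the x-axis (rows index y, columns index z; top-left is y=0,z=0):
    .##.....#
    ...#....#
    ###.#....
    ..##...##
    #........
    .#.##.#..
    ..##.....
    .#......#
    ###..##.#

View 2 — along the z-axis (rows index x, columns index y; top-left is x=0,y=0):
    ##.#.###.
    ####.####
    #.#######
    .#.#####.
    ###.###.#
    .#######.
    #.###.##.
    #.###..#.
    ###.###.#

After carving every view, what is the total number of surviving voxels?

remaining voxels: 178

initial block: 9^3 = 729
carve view 1 (along x, YZ-mask fill 28/81): 252 voxels remain
carve view 2 (along z, XY-mask fill 60/81): 178 voxels remain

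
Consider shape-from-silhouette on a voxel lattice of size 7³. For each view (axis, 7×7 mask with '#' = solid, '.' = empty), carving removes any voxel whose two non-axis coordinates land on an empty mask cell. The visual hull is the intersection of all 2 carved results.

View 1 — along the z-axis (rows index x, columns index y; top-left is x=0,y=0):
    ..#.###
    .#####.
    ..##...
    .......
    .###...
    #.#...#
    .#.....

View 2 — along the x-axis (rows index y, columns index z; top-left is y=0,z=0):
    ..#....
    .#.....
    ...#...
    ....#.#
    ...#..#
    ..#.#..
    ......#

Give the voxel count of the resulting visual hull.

start: 7×7×7 = 343 voxels
  1. axis=2 (XY plane), |mask|=18  ⇒  voxels=126
  2. axis=0 (YZ plane), |mask|=10  ⇒  voxels=25

|visual hull| = 25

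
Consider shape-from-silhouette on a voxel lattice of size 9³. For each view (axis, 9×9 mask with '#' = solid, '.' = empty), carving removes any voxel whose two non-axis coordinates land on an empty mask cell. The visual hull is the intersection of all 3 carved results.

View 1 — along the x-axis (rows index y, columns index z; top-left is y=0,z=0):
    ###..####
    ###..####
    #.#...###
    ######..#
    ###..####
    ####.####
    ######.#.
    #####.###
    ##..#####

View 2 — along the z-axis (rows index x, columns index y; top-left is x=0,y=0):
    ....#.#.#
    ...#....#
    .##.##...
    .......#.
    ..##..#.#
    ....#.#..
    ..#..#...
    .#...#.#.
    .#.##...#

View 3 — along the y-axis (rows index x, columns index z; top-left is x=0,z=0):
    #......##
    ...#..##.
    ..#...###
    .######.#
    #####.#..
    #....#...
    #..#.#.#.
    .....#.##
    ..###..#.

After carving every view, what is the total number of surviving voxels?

before carving: 729 voxels (9×9×9)
  1. axis=0 (YZ plane), |mask|=63  ⇒  voxels=567
  2. axis=2 (XY plane), |mask|=25  ⇒  voxels=174
  3. axis=1 (XZ plane), |mask|=36  ⇒  voxels=77

77 voxels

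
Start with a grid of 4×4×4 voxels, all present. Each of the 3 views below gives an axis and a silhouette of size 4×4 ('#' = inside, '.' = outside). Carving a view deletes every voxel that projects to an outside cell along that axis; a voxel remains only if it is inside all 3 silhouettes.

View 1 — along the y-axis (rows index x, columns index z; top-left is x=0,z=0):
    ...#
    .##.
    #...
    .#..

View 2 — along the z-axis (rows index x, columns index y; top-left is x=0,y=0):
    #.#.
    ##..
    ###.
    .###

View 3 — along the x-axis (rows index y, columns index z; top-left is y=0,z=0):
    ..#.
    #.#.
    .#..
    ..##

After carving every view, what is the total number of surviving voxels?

full grid |V| = 64
V1 y: intersect with XZ mask (5 set) -- 20 left
V2 z: intersect with XY mask (10 set) -- 12 left
V3 x: intersect with YZ mask (6 set) -- 4 left

|visual hull| = 4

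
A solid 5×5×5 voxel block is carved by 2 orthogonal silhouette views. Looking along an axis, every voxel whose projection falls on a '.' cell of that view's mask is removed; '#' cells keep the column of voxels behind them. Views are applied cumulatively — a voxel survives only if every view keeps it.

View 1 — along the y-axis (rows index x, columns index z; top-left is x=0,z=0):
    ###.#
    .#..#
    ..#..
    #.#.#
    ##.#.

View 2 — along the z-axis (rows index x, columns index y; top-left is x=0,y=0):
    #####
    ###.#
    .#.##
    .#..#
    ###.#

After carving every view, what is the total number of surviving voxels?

before carving: 125 voxels (5×5×5)
step 1: project along y, AND mask (13/25) → |grid| = 65
step 2: project along z, AND mask (18/25) → |grid| = 49

49 voxels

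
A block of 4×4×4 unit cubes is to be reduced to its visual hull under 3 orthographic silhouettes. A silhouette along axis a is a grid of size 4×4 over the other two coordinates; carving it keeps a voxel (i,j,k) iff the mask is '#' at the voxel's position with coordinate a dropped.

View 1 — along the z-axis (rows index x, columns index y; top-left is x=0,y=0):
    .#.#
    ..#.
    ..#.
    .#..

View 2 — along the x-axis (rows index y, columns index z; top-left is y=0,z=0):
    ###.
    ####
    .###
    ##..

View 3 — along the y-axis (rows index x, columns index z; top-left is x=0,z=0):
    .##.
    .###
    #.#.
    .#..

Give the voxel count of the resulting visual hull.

initial block: 4^3 = 64
step 1: project along z, AND mask (5/16) → |grid| = 20
step 2: project along x, AND mask (12/16) → |grid| = 16
step 3: project along y, AND mask (8/16) → |grid| = 8

|visual hull| = 8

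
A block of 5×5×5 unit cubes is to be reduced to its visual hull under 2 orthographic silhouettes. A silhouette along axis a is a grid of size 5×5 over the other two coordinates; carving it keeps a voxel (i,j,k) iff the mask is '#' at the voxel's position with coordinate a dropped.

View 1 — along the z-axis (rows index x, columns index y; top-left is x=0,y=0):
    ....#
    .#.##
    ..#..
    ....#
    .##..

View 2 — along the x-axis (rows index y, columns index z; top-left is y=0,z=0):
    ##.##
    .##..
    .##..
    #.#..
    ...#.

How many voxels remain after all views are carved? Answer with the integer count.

full grid |V| = 125
carve view 1 (along z, XY-mask fill 8/25): 40 voxels remain
carve view 2 (along x, YZ-mask fill 11/25): 13 voxels remain

13 voxels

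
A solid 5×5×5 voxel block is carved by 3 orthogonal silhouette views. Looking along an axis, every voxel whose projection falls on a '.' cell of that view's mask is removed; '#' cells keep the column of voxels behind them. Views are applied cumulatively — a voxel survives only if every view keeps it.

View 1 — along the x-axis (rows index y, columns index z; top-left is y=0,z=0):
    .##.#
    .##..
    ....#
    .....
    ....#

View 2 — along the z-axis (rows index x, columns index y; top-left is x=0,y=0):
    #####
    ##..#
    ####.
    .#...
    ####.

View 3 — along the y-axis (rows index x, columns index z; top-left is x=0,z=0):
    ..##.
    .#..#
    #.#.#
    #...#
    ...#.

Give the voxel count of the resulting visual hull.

|visual hull| = 10

start: 5×5×5 = 125 voxels
[1] x-view keeps 7 columns → grid now 35
[2] z-view keeps 17 columns → grid now 27
[3] y-view keeps 10 columns → grid now 10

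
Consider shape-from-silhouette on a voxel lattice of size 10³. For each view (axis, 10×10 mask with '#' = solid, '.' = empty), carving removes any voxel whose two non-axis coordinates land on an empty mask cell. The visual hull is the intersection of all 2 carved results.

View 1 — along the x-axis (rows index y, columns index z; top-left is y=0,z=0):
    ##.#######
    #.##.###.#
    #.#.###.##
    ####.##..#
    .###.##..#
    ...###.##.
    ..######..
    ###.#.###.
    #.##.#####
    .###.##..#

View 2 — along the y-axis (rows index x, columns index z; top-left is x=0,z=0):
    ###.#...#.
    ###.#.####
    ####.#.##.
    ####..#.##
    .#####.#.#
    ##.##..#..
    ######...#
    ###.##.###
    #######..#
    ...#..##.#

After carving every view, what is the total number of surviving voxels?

initial block: 10^3 = 1000
after view 1 [x-axis, 68 of 100 cells solid] → remaining = 680
after view 2 [y-axis, 66 of 100 cells solid] → remaining = 439

remaining voxels: 439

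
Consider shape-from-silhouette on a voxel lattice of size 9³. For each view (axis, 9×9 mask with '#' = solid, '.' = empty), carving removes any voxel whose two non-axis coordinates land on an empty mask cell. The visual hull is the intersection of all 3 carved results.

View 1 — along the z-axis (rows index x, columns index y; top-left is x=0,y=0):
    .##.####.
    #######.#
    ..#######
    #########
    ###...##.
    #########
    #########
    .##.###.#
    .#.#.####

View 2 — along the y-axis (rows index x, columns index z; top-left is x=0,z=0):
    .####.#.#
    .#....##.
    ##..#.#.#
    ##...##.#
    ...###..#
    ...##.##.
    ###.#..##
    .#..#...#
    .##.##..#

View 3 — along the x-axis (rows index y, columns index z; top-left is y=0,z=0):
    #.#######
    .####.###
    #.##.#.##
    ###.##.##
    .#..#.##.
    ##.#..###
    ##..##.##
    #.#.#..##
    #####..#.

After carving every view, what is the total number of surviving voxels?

voxel count = 207

start: 9×9×9 = 729 voxels
[1] z-view keeps 65 columns → grid now 585
[2] y-view keeps 41 columns → grid now 298
[3] x-view keeps 55 columns → grid now 207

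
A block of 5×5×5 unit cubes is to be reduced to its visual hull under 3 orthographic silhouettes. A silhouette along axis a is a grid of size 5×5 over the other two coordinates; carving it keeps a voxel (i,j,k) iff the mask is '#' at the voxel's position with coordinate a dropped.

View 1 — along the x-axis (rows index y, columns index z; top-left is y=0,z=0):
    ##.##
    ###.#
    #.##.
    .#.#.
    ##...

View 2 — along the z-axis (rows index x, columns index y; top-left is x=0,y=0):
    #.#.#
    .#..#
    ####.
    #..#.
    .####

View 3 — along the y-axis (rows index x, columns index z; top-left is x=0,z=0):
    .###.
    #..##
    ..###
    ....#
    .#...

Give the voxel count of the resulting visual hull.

full grid |V| = 125
V1 x: intersect with YZ mask (15 set) -- 75 left
V2 z: intersect with XY mask (15 set) -- 45 left
V3 y: intersect with XZ mask (11 set) -- 19 left

19 voxels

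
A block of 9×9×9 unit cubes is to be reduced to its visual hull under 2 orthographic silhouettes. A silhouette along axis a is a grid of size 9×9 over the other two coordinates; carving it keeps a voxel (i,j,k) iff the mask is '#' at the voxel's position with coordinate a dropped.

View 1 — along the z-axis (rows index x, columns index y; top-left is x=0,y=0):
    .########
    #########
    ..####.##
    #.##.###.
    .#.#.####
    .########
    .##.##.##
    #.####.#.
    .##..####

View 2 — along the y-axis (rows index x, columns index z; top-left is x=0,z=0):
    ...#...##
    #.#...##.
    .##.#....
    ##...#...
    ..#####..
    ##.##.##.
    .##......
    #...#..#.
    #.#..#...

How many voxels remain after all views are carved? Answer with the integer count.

initial block: 9^3 = 729
carve view 1 (along z, XY-mask fill 61/81): 549 voxels remain
carve view 2 (along y, XZ-mask fill 32/81): 222 voxels remain

222 voxels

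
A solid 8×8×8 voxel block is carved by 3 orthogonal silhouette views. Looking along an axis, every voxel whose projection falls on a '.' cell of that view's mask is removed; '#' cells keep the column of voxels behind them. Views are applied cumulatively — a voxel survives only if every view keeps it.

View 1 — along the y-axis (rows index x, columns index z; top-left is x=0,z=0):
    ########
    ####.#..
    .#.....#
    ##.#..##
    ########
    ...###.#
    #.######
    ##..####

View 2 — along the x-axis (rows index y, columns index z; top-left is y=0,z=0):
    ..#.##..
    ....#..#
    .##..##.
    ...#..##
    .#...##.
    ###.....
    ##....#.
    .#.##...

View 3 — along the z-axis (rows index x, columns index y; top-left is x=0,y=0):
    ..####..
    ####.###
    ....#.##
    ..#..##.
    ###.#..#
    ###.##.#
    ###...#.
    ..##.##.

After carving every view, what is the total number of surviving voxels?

voxel count = 79

initial block: 8^3 = 512
step 1: project along y, AND mask (45/64) → |grid| = 360
step 2: project along x, AND mask (24/64) → |grid| = 133
step 3: project along z, AND mask (36/64) → |grid| = 79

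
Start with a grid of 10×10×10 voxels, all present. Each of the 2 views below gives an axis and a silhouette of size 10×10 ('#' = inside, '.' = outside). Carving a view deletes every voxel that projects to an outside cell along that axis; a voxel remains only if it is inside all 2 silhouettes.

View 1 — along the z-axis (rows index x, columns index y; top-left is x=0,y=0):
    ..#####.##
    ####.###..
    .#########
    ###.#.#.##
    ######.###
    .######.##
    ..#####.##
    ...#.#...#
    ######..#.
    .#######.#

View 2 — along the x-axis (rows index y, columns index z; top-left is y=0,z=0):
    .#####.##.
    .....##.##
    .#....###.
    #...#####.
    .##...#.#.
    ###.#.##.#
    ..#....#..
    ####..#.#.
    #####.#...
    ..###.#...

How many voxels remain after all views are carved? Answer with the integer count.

before carving: 1000 voxels (10×10×10)
step 1: project along z, AND mask (72/100) → |grid| = 720
step 2: project along x, AND mask (50/100) → |grid| = 353

remaining voxels: 353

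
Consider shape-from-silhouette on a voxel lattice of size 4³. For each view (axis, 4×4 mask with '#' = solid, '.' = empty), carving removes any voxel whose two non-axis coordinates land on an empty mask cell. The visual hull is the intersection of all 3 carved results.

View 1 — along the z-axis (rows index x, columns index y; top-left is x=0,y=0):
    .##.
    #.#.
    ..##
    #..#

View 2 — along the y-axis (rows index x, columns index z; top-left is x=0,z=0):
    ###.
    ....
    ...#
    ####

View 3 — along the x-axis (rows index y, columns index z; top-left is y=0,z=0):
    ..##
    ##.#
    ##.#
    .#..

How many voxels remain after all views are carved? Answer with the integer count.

remaining voxels: 8

initial block: 4^3 = 64
step 1: project along z, AND mask (8/16) → |grid| = 32
step 2: project along y, AND mask (8/16) → |grid| = 16
step 3: project along x, AND mask (9/16) → |grid| = 8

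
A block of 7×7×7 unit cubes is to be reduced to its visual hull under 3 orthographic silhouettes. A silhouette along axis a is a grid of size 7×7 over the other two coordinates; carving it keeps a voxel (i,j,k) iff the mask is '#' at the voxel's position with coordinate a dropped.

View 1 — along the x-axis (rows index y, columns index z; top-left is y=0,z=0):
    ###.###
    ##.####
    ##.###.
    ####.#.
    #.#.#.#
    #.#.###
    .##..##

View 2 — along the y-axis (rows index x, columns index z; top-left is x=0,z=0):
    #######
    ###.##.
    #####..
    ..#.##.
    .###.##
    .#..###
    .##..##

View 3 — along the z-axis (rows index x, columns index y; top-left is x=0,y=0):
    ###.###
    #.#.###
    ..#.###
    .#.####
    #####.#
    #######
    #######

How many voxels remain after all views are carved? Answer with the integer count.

|visual hull| = 135

before carving: 343 voxels (7×7×7)
carve view 1 (along x, YZ-mask fill 35/49): 245 voxels remain
carve view 2 (along y, XZ-mask fill 33/49): 168 voxels remain
carve view 3 (along z, XY-mask fill 40/49): 135 voxels remain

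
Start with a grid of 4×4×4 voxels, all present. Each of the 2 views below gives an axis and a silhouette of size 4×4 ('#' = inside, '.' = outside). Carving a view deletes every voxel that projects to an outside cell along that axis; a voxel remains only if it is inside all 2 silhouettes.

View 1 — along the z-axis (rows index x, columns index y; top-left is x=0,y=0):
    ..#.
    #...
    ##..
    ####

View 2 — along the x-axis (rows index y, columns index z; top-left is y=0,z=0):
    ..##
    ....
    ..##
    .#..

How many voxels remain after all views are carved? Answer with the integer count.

before carving: 64 voxels (4×4×4)
[1] z-view keeps 8 columns → grid now 32
[2] x-view keeps 5 columns → grid now 11

voxel count = 11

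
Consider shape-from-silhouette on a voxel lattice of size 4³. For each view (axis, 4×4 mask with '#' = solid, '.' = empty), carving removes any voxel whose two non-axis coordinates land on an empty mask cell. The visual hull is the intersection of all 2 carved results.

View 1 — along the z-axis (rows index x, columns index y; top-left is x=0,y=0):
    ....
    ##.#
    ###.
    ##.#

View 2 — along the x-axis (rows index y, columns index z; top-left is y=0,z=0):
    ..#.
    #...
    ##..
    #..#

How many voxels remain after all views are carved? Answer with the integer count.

before carving: 64 voxels (4×4×4)
[1] z-view keeps 9 columns → grid now 36
[2] x-view keeps 6 columns → grid now 12

voxel count = 12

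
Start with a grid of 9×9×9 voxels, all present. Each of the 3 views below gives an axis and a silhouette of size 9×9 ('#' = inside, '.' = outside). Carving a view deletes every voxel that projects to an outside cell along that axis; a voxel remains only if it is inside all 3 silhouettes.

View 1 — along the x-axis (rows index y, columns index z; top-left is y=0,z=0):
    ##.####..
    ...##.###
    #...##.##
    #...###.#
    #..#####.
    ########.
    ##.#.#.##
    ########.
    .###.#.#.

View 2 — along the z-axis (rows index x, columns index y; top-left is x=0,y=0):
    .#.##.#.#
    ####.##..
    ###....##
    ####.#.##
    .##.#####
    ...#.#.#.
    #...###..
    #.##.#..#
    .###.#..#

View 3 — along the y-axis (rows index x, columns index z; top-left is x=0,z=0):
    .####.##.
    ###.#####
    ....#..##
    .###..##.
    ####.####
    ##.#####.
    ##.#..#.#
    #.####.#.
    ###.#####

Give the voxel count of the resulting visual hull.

start: 9×9×9 = 729 voxels
step 1: project along x, AND mask (54/81) → |grid| = 486
step 2: project along z, AND mask (47/81) → |grid| = 280
step 3: project along y, AND mask (56/81) → |grid| = 197

|visual hull| = 197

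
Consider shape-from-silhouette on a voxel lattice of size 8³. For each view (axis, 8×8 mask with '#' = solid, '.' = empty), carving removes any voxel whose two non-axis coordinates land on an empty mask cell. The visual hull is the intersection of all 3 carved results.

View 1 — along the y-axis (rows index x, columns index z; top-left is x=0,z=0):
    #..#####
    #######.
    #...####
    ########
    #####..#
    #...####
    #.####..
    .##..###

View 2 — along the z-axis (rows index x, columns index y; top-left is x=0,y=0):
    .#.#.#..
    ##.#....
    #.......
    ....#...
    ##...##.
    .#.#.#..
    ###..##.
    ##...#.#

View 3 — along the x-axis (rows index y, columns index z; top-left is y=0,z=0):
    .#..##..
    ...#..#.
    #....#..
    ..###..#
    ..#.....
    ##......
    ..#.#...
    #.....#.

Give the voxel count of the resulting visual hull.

start: 8×8×8 = 512 voxels
  1. axis=1 (XZ plane), |mask|=47  ⇒  voxels=376
  2. axis=2 (XY plane), |mask|=24  ⇒  voxels=136
  3. axis=0 (YZ plane), |mask|=18  ⇒  voxels=41

remaining voxels: 41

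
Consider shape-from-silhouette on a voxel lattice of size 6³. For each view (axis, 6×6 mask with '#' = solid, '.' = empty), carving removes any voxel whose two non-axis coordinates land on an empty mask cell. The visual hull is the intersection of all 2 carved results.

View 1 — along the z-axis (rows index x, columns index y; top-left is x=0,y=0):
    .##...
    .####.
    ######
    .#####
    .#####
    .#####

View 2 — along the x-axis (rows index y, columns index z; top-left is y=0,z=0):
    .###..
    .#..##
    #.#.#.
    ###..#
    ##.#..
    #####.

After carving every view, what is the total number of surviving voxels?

initial block: 6^3 = 216
[1] z-view keeps 27 columns → grid now 162
[2] x-view keeps 21 columns → grid now 94

|visual hull| = 94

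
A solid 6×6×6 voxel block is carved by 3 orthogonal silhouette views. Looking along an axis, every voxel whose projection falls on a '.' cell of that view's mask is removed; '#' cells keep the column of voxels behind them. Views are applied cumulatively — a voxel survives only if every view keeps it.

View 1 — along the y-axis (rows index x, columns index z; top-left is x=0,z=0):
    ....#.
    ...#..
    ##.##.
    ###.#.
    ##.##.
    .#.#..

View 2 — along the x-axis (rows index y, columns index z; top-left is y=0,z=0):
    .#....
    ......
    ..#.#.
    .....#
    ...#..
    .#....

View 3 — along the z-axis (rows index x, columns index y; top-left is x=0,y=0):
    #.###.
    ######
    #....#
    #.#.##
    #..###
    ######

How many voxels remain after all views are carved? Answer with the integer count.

14 voxels

before carving: 216 voxels (6×6×6)
step 1: project along y, AND mask (16/36) → |grid| = 96
step 2: project along x, AND mask (6/36) → |grid| = 17
step 3: project along z, AND mask (26/36) → |grid| = 14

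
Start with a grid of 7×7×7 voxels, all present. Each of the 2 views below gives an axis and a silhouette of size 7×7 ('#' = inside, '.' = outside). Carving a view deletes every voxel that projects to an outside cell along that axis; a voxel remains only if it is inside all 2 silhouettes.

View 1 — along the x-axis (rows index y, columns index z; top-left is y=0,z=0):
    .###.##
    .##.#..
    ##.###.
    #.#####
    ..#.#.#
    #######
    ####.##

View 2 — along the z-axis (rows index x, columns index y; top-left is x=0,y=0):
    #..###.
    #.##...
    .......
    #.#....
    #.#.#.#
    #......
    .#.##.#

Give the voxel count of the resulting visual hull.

start: 7×7×7 = 343 voxels
after view 1 [x-axis, 35 of 49 cells solid] → remaining = 245
after view 2 [z-axis, 18 of 49 cells solid] → remaining = 89

89 voxels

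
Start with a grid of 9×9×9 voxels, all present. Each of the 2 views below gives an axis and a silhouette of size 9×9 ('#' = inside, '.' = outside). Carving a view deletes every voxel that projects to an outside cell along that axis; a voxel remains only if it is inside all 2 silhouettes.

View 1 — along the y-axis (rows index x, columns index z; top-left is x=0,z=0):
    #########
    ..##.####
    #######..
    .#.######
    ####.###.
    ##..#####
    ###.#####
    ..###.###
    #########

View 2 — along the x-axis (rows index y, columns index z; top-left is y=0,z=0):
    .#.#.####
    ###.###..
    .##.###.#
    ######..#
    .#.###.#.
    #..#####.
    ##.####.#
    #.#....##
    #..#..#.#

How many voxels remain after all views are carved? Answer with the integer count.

|visual hull| = 374

start: 9×9×9 = 729 voxels
carve view 1 (along y, XZ-mask fill 66/81): 594 voxels remain
carve view 2 (along x, YZ-mask fill 51/81): 374 voxels remain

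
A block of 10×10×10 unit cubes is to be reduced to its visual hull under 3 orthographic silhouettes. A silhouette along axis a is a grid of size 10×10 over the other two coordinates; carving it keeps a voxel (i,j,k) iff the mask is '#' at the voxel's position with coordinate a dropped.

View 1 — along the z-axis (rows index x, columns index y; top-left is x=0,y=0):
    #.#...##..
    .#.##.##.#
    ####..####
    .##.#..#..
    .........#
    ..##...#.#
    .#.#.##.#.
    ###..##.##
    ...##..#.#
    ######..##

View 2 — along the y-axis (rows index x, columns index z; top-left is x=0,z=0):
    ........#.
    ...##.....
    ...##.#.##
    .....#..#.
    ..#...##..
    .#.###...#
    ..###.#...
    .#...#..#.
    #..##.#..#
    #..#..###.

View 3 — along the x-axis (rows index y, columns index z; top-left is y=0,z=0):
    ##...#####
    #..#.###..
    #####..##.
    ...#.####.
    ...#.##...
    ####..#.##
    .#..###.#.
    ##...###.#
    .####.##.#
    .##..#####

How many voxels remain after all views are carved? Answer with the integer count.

before carving: 1000 voxels (10×10×10)
[1] z-view keeps 51 columns → grid now 510
[2] y-view keeps 35 columns → grid now 188
[3] x-view keeps 59 columns → grid now 113

|visual hull| = 113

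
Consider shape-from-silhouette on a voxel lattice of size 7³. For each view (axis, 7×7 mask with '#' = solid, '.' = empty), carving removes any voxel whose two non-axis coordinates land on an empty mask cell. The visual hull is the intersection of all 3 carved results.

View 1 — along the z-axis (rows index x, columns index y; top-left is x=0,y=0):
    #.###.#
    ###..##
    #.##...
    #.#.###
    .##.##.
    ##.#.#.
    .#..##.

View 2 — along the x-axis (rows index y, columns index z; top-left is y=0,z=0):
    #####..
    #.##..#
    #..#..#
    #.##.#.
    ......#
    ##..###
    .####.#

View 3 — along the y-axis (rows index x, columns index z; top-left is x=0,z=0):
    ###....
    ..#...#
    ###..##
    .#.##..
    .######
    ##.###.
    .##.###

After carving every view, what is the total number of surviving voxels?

start: 7×7×7 = 343 voxels
step 1: project along z, AND mask (29/49) → |grid| = 203
step 2: project along x, AND mask (27/49) → |grid| = 112
step 3: project along y, AND mask (29/49) → |grid| = 62

|visual hull| = 62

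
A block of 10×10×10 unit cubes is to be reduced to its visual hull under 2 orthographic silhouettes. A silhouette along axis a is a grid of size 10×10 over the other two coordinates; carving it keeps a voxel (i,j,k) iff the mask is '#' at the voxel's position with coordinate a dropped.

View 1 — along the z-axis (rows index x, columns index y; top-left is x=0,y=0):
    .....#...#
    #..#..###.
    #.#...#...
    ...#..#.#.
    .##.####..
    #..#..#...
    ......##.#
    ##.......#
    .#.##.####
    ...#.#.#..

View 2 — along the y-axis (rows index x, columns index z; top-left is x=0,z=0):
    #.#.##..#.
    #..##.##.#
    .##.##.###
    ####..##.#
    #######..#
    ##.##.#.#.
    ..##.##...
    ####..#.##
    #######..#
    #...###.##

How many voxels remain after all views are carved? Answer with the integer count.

255 voxels

full grid |V| = 1000
V1 z: intersect with XY mask (38 set) -- 380 left
V2 y: intersect with XZ mask (64 set) -- 255 left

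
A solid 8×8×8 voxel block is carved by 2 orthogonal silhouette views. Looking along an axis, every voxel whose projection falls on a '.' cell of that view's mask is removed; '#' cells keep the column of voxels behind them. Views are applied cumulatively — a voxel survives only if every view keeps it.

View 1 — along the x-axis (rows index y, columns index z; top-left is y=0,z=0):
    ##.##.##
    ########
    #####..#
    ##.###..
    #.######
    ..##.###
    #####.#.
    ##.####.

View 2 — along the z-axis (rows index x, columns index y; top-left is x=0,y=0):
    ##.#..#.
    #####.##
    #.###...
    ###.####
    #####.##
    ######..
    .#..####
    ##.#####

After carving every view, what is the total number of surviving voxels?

|visual hull| = 293

initial block: 8^3 = 512
carve view 1 (along x, YZ-mask fill 49/64): 392 voxels remain
carve view 2 (along z, XY-mask fill 47/64): 293 voxels remain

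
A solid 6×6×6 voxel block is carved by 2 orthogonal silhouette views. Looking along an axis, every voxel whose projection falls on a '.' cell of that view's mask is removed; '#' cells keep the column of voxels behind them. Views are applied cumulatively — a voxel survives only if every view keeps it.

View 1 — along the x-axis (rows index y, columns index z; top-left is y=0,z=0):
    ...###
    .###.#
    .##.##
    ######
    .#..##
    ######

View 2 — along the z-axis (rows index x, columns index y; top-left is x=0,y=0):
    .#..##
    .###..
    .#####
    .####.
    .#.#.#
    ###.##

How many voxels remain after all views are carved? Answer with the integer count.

voxel count = 103

start: 6×6×6 = 216 voxels
carve view 1 (along x, YZ-mask fill 26/36): 156 voxels remain
carve view 2 (along z, XY-mask fill 23/36): 103 voxels remain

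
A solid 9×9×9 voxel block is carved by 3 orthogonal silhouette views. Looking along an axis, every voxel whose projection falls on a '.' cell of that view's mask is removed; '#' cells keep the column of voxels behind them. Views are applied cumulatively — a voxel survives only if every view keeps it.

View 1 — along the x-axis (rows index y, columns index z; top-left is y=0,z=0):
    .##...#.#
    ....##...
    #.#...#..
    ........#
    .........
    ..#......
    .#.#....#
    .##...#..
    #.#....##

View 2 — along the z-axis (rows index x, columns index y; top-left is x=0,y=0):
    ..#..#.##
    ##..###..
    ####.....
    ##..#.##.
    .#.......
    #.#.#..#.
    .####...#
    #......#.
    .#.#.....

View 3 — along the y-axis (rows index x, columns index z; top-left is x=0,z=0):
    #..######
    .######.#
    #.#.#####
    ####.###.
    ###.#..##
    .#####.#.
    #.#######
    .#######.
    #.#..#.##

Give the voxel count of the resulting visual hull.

full grid |V| = 729
step 1: project along x, AND mask (21/81) → |grid| = 189
step 2: project along z, AND mask (32/81) → |grid| = 75
step 3: project along y, AND mask (60/81) → |grid| = 58

remaining voxels: 58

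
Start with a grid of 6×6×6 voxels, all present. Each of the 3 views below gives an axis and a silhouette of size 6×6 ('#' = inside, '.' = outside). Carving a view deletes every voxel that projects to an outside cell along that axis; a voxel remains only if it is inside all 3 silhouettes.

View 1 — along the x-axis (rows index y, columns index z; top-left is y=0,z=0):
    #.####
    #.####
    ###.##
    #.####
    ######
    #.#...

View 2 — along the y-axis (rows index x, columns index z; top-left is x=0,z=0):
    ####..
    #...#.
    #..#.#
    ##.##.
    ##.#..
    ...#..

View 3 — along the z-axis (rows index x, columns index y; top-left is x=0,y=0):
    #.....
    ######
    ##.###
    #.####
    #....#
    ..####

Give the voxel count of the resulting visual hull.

before carving: 216 voxels (6×6×6)
after view 1 [x-axis, 28 of 36 cells solid] → remaining = 168
after view 2 [y-axis, 17 of 36 cells solid] → remaining = 77
after view 3 [z-axis, 23 of 36 cells solid] → remaining = 46

|visual hull| = 46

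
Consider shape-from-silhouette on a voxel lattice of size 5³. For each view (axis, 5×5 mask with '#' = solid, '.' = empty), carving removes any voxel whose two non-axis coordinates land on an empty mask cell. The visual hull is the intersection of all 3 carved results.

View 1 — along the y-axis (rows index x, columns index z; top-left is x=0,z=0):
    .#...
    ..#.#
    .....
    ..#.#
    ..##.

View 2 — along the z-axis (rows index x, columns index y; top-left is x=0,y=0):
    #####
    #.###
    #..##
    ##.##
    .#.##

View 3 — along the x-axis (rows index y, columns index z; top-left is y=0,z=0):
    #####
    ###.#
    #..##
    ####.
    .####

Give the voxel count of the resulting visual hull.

start: 5×5×5 = 125 voxels
carve view 1 (along y, XZ-mask fill 7/25): 35 voxels remain
carve view 2 (along z, XY-mask fill 19/25): 27 voxels remain
carve view 3 (along x, YZ-mask fill 20/25): 22 voxels remain

voxel count = 22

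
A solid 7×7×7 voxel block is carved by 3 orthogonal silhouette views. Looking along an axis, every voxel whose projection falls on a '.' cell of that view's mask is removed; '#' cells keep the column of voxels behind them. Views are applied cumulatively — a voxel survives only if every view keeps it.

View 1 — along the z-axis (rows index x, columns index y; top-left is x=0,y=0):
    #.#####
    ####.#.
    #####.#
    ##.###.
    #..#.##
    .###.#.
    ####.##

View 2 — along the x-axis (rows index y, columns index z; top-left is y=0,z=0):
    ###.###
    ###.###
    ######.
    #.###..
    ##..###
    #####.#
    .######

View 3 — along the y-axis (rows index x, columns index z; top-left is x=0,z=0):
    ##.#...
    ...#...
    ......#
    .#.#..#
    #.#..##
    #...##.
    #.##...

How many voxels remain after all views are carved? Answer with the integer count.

start: 7×7×7 = 343 voxels
[1] z-view keeps 36 columns → grid now 252
[2] x-view keeps 39 columns → grid now 199
[3] y-view keeps 18 columns → grid now 68

remaining voxels: 68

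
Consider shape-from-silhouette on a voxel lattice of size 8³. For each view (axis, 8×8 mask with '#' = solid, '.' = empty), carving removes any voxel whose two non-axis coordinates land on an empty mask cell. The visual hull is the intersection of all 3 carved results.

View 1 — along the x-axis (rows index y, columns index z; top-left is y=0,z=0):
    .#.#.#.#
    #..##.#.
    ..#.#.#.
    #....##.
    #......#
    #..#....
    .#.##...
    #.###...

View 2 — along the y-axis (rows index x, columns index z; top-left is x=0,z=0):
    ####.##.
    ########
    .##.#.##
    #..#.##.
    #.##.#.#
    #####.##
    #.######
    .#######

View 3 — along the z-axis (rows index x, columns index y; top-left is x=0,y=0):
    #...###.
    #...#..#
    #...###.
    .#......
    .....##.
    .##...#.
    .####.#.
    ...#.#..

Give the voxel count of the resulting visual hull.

initial block: 8^3 = 512
step 1: project along x, AND mask (25/64) → |grid| = 200
step 2: project along y, AND mask (49/64) → |grid| = 154
step 3: project along z, AND mask (24/64) → |grid| = 56

56 voxels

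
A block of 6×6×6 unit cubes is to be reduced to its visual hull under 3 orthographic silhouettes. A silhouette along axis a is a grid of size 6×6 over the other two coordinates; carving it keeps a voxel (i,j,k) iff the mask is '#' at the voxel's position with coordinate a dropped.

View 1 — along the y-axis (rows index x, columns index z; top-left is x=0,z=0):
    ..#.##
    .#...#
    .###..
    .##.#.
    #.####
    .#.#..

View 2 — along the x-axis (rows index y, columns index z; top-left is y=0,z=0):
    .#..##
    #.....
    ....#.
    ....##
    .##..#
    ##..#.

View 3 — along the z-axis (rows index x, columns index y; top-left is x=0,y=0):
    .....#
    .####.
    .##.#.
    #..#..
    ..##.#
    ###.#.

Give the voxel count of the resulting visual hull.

16 voxels

start: 6×6×6 = 216 voxels
carve view 1 (along y, XZ-mask fill 18/36): 108 voxels remain
carve view 2 (along x, YZ-mask fill 13/36): 39 voxels remain
carve view 3 (along z, XY-mask fill 17/36): 16 voxels remain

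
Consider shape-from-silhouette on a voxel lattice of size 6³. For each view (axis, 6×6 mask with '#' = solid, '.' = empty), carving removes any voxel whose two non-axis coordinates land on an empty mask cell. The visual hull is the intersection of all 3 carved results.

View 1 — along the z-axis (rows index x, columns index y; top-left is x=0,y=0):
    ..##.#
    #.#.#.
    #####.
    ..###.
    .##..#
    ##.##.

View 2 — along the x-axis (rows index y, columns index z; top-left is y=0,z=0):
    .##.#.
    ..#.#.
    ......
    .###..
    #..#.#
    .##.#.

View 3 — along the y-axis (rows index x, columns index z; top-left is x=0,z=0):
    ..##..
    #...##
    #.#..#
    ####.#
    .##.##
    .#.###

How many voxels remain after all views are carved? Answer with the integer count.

full grid |V| = 216
carve view 1 (along z, XY-mask fill 21/36): 126 voxels remain
carve view 2 (along x, YZ-mask fill 14/36): 45 voxels remain
carve view 3 (along y, XZ-mask fill 21/36): 29 voxels remain

29 voxels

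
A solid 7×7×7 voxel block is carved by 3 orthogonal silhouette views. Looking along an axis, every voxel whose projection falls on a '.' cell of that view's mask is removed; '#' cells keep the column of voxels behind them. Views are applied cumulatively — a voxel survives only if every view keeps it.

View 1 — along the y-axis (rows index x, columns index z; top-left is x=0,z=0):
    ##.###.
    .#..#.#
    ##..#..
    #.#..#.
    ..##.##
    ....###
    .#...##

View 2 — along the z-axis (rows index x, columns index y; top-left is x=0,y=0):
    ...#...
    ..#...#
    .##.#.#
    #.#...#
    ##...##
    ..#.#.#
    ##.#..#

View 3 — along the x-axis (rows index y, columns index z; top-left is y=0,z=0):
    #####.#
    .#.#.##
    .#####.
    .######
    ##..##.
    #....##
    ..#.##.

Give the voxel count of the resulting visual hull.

|visual hull| = 45

initial block: 7^3 = 343
carve view 1 (along y, XZ-mask fill 24/49): 168 voxels remain
carve view 2 (along z, XY-mask fill 21/49): 69 voxels remain
carve view 3 (along x, YZ-mask fill 31/49): 45 voxels remain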